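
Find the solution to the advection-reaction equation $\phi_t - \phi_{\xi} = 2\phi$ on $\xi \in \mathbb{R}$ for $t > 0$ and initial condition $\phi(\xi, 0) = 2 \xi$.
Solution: Substitute $\phi = e^{2t}u$, i.e. $u = e^{-2t}\phi$.
By the product rule, $\phi_t = e^{2t}(u_t + 2u)$, $\phi_{\xi} = e^{2t}u_{\xi}$.
Substituting into the PDE and dividing by $e^{2t}$: $u_t + 2u - u_{\xi} = 2u$.
The lower-order terms cancel, leaving the standard advection equation $u_t - u_{\xi} = 0$.
Initial data for $u$: $u(\xi,0) = \phi(\xi,0) = 2 \xi$.
Solve for $u$:
  By method of characteristics (waves move left with speed 1):
  Along characteristics $\xi + t =$ const, $u$ is constant, so $u(\xi,t) = f(\xi + t)$ with $f = u( \cdot , 0)$.
Hence $u(\xi,t) = 2 t + 2 \xi$.
Transform back: $\phi(\xi,t) = e^{2t}u(\xi,t)$.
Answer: $\phi(\xi, t) = 2 \xi e^{2 t} + 2 t e^{2 t}$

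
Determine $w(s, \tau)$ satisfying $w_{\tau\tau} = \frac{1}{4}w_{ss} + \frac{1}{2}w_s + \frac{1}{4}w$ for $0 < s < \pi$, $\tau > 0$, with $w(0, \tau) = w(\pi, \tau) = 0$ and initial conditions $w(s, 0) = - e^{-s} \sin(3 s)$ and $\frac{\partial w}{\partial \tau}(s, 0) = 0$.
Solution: Substitute $w = e^{-s}u$.
Then $w_s = e^{-s}(u_s - u)$, $w_{ss} = e^{-s}(u_{ss} - 2u_s + u)$, $w_{\tau\tau} = e^{-s}u_{\tau\tau}$; substituting and dividing by $e^{-s}$, the lower-order terms cancel: $u_{\tau\tau} = \frac{1}{4}u_{ss}$ (standard wave equation).
Data for $u$: $u(s,0) = e^{s}w(s,0) = - \sin(3 s)$; $u_{\tau}(s,0) = e^{s}w_{\tau}(s,0) = 0$. The boundary conditions carry over: $u(0,\tau) = u(\pi,\tau) = 0$.
Separating variables: $u = \sum [A_n \cos(\omega_n \tau) + B_n \sin(\omega_n \tau)] \sin(ns)$, $\omega_n = n/2$. From ICs: $A_3=-1$.
So $u(s,\tau) = - \sin(3 s) \cos(3 \tau/2)$, and $w(s,\tau) = e^{-s}u(s,\tau)$.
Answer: $w(s, \tau) = - e^{-s} \sin(3 s) \cos(3 \tau/2)$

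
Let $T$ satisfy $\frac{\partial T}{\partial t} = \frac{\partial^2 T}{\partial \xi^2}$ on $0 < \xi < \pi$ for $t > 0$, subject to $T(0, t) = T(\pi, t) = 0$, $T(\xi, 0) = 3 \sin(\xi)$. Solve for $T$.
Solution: Separating variables: $T = \sum c_n e^{-n^2t} \sin(n\xi)$. From $T(\xi,0) = 3 \sin(\xi)$: $c_1=3$.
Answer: $T(\xi, t) = 3 e^{-t} \sin(\xi)$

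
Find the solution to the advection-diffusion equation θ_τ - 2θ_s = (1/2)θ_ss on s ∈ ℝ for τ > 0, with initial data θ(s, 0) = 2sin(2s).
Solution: Change to a moving frame: let η = s + 2τ, σ = τ and write θ(s,τ) = u(η,σ).
By the chain rule θ_τ = u_σ + 2u_η, θ_s = u_η, θ_ss = u_ηη.
Then θ_τ - 2θ_s = u_σ: the advection term cancels and the PDE becomes the heat equation u_σ = (1/2)u_ηη on η ∈ ℝ.
Initial data: u(η,0) = θ(η,0) = 2sin(2η).
On η ∈ ℝ each mode satisfies (sin(nη))″ = -n² sin(nη), so exp(-n²σ/2) sin(nη) solves the heat equation; by superposition u(η,σ) = Σ c_n exp(-n²σ/2) sin(nη).
Reading off the coefficients: c_2=2, so u(η,σ) = 2exp(-2σ)sin(2η).
Substituting back η = s + 2τ, σ = τ: θ(s,τ) = u(s + 2τ, τ).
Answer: θ(s, τ) = 2exp(-2τ)sin(2s + 4τ)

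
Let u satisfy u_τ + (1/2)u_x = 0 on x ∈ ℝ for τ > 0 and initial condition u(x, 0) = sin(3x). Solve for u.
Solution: By characteristics (dx/dτ = 1/2), u(x,τ) = f(x - (1/2)τ) with f = u(·, 0).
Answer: u(x, τ) = sin(3x - 3τ/2)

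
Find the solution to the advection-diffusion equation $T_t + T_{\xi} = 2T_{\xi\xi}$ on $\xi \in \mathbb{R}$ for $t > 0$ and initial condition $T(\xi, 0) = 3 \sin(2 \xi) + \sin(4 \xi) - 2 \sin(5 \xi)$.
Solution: Change to a moving frame: let $\eta = \xi - t$, $\sigma = t$ and write $T(\xi,t) = u(\eta,\sigma)$.
By the chain rule $T_t = u_{\sigma} - u_{\eta}$, $T_{\xi} = u_{\eta}$, $T_{\xi\xi} = u_{\eta\eta}$.
Then $T_t + T_{\xi} = u_{\sigma}$: the advection term cancels and the PDE becomes the heat equation $u_{\sigma} = 2u_{\eta\eta}$ on $\eta \in \mathbb{R}$.
Initial data: $u(\eta,0) = T(\eta,0) = 3 \sin(2 \eta) + \sin(4 \eta) - 2 \sin(5 \eta)$.
On $\eta \in \mathbb{R}$ each mode satisfies $(\sin(n\eta))'' = -n^2 \sin(n\eta)$, so $e^{-2n^2\sigma} \sin(n\eta)$ solves the heat equation; by superposition $u(\eta,\sigma) = \sum c_n e^{-2n^2\sigma} \sin(n\eta)$.
Reading off the coefficients: $c_2=3, c_4=1, c_5=-2$, so $u(\eta,\sigma) = 3 e^{-8 \sigma} \sin(2 \eta) + e^{-32 \sigma} \sin(4 \eta) - 2 e^{-50 \sigma} \sin(5 \eta)$.
Substituting back $\eta = \xi - t$, $\sigma = t$: $T(\xi,t) = u(\xi - t, t)$.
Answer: $T(\xi, t) = 3 e^{-8 t} \sin(2 \xi - 2 t) + e^{-32 t} \sin(4 \xi - 4 t) - 2 e^{-50 t} \sin(5 \xi - 5 t)$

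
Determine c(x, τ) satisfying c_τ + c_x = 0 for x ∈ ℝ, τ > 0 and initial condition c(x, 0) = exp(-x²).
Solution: By characteristics (dx/dτ = 1), c(x,τ) = f(x - τ) with f = c(·, 0).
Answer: c(x, τ) = exp(-(x - τ)²)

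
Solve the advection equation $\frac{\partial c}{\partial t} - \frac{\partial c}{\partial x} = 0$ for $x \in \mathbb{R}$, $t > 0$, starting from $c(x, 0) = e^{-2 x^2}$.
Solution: By characteristics ($dx/dt = -1$), $c(x,t) = f(x + t)$ with $f = c( \cdot , 0)$.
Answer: $c(x, t) = e^{-2 (t + x)^2}$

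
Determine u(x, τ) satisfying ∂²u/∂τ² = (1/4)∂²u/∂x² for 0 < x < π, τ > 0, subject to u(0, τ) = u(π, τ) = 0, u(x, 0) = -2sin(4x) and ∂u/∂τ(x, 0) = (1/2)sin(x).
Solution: Separating variables: u = Σ [A_n cos(ω_n τ) + B_n sin(ω_n τ)] sin(nx), ω_n = n/2. From ICs (B_n = velocity coefficient / ω_n): A_4=-2, B_1=1.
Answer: u(x, τ) = sin(x)sin(τ/2) - 2sin(4x)cos(2τ)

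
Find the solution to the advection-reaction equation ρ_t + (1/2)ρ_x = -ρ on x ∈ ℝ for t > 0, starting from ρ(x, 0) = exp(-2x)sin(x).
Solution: Substitute ρ = exp(-2x)u, i.e. u = exp(2x)ρ.
By the product rule, ρ_x = exp(-2x)(u_x - 2u), ρ_t = exp(-2x)u_t.
Substituting into the PDE and dividing by exp(-2x): u_t + (1/2)(u_x - 2u) = -u.
The lower-order terms cancel, leaving the standard advection equation u_t + (1/2)u_x = 0.
Initial data for u: u(x,0) = exp(2x)ρ(x,0) = sin(x).
Solve for u:
  By method of characteristics (waves move right with speed 1/2):
  Along characteristics x - (1/2)t = const, u is constant, so u(x,t) = f(x - (1/2)t) with f = u(·, 0).
Hence u(x,t) = -sin(t/2 - x).
Transform back: ρ(x,t) = exp(-2x)u(x,t).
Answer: ρ(x, t) = -exp(-2x)sin(t/2 - x)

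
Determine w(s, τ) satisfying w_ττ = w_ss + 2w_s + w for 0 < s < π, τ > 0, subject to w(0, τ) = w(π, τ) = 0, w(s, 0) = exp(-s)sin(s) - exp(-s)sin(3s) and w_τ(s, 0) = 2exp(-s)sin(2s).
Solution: Substitute w = exp(-s)u.
Then w_s = exp(-s)(u_s - u), w_ss = exp(-s)(u_ss - 2u_s + u), w_ττ = exp(-s)u_ττ; substituting and dividing by exp(-s), the lower-order terms cancel: u_ττ = u_ss (standard wave equation).
Data for u: u(s,0) = exp(s)w(s,0) = sin(s) - sin(3s); u_τ(s,0) = exp(s)w_τ(s,0) = 2sin(2s). The boundary conditions carry over: u(0,τ) = u(π,τ) = 0.
Separating variables: u = Σ [A_n cos(ω_n τ) + B_n sin(ω_n τ)] sin(ns), ω_n = n. From ICs (B_n = velocity coefficient / ω_n): A_1=1, A_3=-1, B_2=1.
So u(s,τ) = sin(s)cos(τ) + sin(2s)sin(2τ) - sin(3s)cos(3τ), and w(s,τ) = exp(-s)u(s,τ).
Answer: w(s, τ) = exp(-s)sin(s)cos(τ) + exp(-s)sin(2s)sin(2τ) - exp(-s)sin(3s)cos(3τ)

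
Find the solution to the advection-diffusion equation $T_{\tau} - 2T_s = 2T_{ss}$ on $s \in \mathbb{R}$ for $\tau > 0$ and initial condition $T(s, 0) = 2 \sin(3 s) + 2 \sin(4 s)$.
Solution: Moving frame: $\eta = s + 2\tau$, $\sigma = \tau$, $T = u(\eta,\sigma)$, so $T_{\tau} = u_{\sigma} + 2u_{\eta}$ and $T_{ss} = u_{\eta\eta}$.
Hence $T_{\tau} - 2T_s = u_{\sigma}$ and the PDE becomes the heat equation $u_{\sigma} = 2u_{\eta\eta}$ on $\eta \in \mathbb{R}$.
Initial data: $u(\eta,0) = T(\eta,0) = 2 \sin(3 \eta) + 2 \sin(4 \eta)$. Each mode $\sin(n\eta)$ decays as $e^{-2n^2\sigma}$ on $\mathbb{R}$, so $u(\eta,\sigma) = \sum c_n e^{-2n^2\sigma} \sin(n\eta)$ with $c_3=2, c_4=2$: $u(\eta,\sigma) = 2 e^{-18 \sigma} \sin(3 \eta) + 2 e^{-32 \sigma} \sin(4 \eta)$.
Substituting back: $T(s,\tau) = u(s + 2\tau, \tau)$.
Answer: $T(s, \tau) = 2 e^{-18 \tau} \sin(6 \tau + 3 s) + 2 e^{-32 \tau} \sin(8 \tau + 4 s)$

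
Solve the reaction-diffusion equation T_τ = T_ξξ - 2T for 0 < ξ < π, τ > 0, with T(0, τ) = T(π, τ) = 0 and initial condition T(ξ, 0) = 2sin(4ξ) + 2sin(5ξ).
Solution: Substitute T = exp(-2τ)u.
Then T_τ = exp(-2τ)(u_τ - 2u), T_ξξ = exp(-2τ)u_ξξ; substituting and dividing by exp(-2τ), the lower-order terms cancel: u_τ = u_ξξ (standard heat equation).
Data for u: u(ξ,0) = T(ξ,0) = 2sin(4ξ) + 2sin(5ξ). The boundary conditions carry over: u(0,τ) = u(π,τ) = 0.
Separating variables: u = Σ c_n exp(-n²τ) sin(nξ). From u(ξ,0) = 2sin(4ξ) + 2sin(5ξ): c_4=2, c_5=2.
So u(ξ,τ) = 2exp(-16τ)sin(4ξ) + 2exp(-25τ)sin(5ξ), and T(ξ,τ) = exp(-2τ)u(ξ,τ).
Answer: T(ξ, τ) = 2exp(-18τ)sin(4ξ) + 2exp(-27τ)sin(5ξ)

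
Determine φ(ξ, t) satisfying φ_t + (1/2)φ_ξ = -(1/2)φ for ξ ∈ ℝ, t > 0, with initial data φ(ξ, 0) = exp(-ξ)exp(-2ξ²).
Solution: Substitute φ = exp(-ξ)u.
Then φ_ξ = exp(-ξ)(u_ξ - u), φ_t = exp(-ξ)u_t; substituting and dividing by exp(-ξ), the lower-order terms cancel: u_t + (1/2)u_ξ = 0 (standard advection equation).
Data for u: u(ξ,0) = exp(ξ)φ(ξ,0) = exp(-2ξ²).
By characteristics (dξ/dt = 1/2), u(ξ,t) = f(ξ - (1/2)t) with f = u(·, 0).
So u(ξ,t) = exp(-2(-t/2 + ξ)²), and φ(ξ,t) = exp(-ξ)u(ξ,t).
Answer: φ(ξ, t) = exp(-ξ)exp(-2(-t/2 + ξ)²)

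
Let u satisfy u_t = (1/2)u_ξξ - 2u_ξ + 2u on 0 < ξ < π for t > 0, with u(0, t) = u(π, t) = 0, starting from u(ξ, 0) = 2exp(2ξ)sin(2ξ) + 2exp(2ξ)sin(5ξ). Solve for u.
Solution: Substitute u = exp(2ξ)w.
Then u_ξ = exp(2ξ)(w_ξ + 2w), u_ξξ = exp(2ξ)(w_ξξ + 4w_ξ + 4w), u_t = exp(2ξ)w_t; substituting and dividing by exp(2ξ), the lower-order terms cancel: w_t = (1/2)w_ξξ (standard heat equation).
Data for w: w(ξ,0) = exp(-2ξ)u(ξ,0) = 2sin(2ξ) + 2sin(5ξ). The boundary conditions carry over: w(0,t) = w(π,t) = 0.
Separating variables: w = Σ c_n exp(-n²t/2) sin(nξ). From w(ξ,0) = 2sin(2ξ) + 2sin(5ξ): c_2=2, c_5=2.
So w(ξ,t) = 2exp(-2t)sin(2ξ) + 2exp(-25t/2)sin(5ξ), and u(ξ,t) = exp(2ξ)w(ξ,t).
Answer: u(ξ, t) = 2exp(-2t)exp(2ξ)sin(2ξ) + 2exp(-25t/2)exp(2ξ)sin(5ξ)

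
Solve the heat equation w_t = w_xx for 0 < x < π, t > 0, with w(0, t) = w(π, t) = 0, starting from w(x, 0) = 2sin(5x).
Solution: Separating variables: w = Σ c_n exp(-n²t) sin(nx). From w(x,0) = 2sin(5x): c_5=2.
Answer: w(x, t) = 2exp(-25t)sin(5x)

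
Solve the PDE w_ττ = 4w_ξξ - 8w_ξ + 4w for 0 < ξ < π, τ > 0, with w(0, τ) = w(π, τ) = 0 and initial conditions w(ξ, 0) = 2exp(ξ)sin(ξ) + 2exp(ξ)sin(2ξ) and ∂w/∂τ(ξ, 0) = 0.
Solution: Substitute w = exp(ξ)u, i.e. u = exp(-ξ)w.
By the product rule, w_ξ = exp(ξ)(u_ξ + u), w_ξξ = exp(ξ)(u_ξξ + 2u_ξ + u), w_ττ = exp(ξ)u_ττ.
Substituting into the PDE and dividing by exp(ξ): u_ττ = 4(u_ξξ + 2u_ξ + u) - 8(u_ξ + u) + 4u.
The lower-order terms cancel, leaving the standard wave equation u_ττ = 4u_ξξ.
Initial data for u: u(ξ,0) = exp(-ξ)w(ξ,0) = 2sin(ξ) + 2sin(2ξ); u_τ(ξ,0) = exp(-ξ)w_τ(ξ,0) = 0. The boundary conditions carry over: u(0,τ) = u(π,τ) = 0.
Solve for u:
  Using separation of variables u = X(ξ)T(τ):
  Eigenfunctions: sin(nξ), n = 1, 2, 3, ...
  General solution: u(ξ, τ) = Σ [A_n cos(2n τ) + B_n sin(2n τ)] sin(nξ)
  From u(ξ,0) = 2sin(ξ) + 2sin(2ξ): A_1=2, A_2=2. From u_τ(ξ,0) = 0: all B_n = 0.
Hence u(ξ,τ) = 2sin(ξ)cos(2τ) + 2sin(2ξ)cos(4τ).
Transform back: w(ξ,τ) = exp(ξ)u(ξ,τ).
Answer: w(ξ, τ) = 2exp(ξ)sin(ξ)cos(2τ) + 2exp(ξ)sin(2ξ)cos(4τ)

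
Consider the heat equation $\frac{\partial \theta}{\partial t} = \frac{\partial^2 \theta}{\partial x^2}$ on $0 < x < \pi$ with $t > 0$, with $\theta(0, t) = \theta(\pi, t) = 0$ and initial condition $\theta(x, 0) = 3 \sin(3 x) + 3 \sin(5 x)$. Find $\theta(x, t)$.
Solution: Using separation of variables $\theta = X(x)G(t)$:
Eigenfunctions: $\sin(nx)$, $n = 1, 2, 3, \ldots$
General solution: $\theta(x, t) = \sum c_n \sin(nx) e^{-n^2 t}$
Matching $\theta(x,0) = 3 \sin(3 x) + 3 \sin(5 x)$ term by term: $c_3=3, c_5=3$.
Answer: $\theta(x, t) = 3 e^{-9 t} \sin(3 x) + 3 e^{-25 t} \sin(5 x)$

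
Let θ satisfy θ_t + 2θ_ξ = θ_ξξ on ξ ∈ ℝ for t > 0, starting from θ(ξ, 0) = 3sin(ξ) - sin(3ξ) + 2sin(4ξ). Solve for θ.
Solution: Moving frame: η = ξ - 2t, σ = t, θ = u(η,σ), so θ_t = u_σ - 2u_η and θ_ξξ = u_ηη.
Hence θ_t + 2θ_ξ = u_σ and the PDE becomes the heat equation u_σ = u_ηη on η ∈ ℝ.
Initial data: u(η,0) = θ(η,0) = 3sin(η) - sin(3η) + 2sin(4η). Each mode sin(nη) decays as exp(-n²σ) on ℝ, so u(η,σ) = Σ c_n exp(-n²σ) sin(nη) with c_1=3, c_3=-1, c_4=2: u(η,σ) = 3exp(-σ)sin(η) - exp(-9σ)sin(3η) + 2exp(-16σ)sin(4η).
Substituting back: θ(ξ,t) = u(ξ - 2t, t).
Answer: θ(ξ, t) = -3exp(-t)sin(2t - ξ) + exp(-9t)sin(6t - 3ξ) - 2exp(-16t)sin(8t - 4ξ)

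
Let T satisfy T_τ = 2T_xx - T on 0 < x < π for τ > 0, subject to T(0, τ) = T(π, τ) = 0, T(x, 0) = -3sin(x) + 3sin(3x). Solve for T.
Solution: Substitute T = exp(-τ)u.
Then T_τ = exp(-τ)(u_τ - u), T_xx = exp(-τ)u_xx; substituting and dividing by exp(-τ), the lower-order terms cancel: u_τ = 2u_xx (standard heat equation).
Data for u: u(x,0) = T(x,0) = -3sin(x) + 3sin(3x). The boundary conditions carry over: u(0,τ) = u(π,τ) = 0.
Separating variables: u = Σ c_n exp(-2n²τ) sin(nx). From u(x,0) = -3sin(x) + 3sin(3x): c_1=-3, c_3=3.
So u(x,τ) = -3exp(-2τ)sin(x) + 3exp(-18τ)sin(3x), and T(x,τ) = exp(-τ)u(x,τ).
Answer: T(x, τ) = -3exp(-3τ)sin(x) + 3exp(-19τ)sin(3x)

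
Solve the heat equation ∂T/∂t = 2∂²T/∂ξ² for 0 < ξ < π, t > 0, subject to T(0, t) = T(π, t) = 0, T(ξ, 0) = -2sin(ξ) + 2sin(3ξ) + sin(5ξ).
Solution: Using separation of variables T = X(ξ)G(t):
Eigenfunctions: sin(nξ), n = 1, 2, 3, ...
General solution: T(ξ, t) = Σ c_n sin(nξ) exp(-2n² t)
Matching T(ξ,0) = -2sin(ξ) + 2sin(3ξ) + sin(5ξ) term by term: c_1=-2, c_3=2, c_5=1.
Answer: T(ξ, t) = -2exp(-2t)sin(ξ) + 2exp(-18t)sin(3ξ) + exp(-50t)sin(5ξ)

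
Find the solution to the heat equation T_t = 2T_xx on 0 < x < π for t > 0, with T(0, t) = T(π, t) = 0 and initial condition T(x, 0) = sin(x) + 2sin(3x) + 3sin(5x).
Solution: Separating variables: T = Σ c_n exp(-2n²t) sin(nx). From T(x,0) = sin(x) + 2sin(3x) + 3sin(5x): c_1=1, c_3=2, c_5=3.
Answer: T(x, t) = exp(-2t)sin(x) + 2exp(-18t)sin(3x) + 3exp(-50t)sin(5x)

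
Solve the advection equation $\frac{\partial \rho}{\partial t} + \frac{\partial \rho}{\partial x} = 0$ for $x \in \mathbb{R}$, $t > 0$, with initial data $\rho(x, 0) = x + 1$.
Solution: By method of characteristics (waves move right with speed 1):
Along characteristics $x - t =$ const, $\rho$ is constant, so $\rho(x,t) = f(x - t)$ with $f = \rho( \cdot , 0)$.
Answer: $\rho(x, t) = - t + x + 1$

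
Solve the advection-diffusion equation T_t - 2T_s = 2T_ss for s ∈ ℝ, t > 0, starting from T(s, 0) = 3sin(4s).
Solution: Moving frame: η = s + 2t, σ = t, T = u(η,σ), so T_t = u_σ + 2u_η and T_ss = u_ηη.
Hence T_t - 2T_s = u_σ and the PDE becomes the heat equation u_σ = 2u_ηη on η ∈ ℝ.
Initial data: u(η,0) = T(η,0) = 3sin(4η). Each mode sin(nη) decays as exp(-2n²σ) on ℝ, so u(η,σ) = Σ c_n exp(-2n²σ) sin(nη) with c_4=3: u(η,σ) = 3exp(-32σ)sin(4η).
Substituting back: T(s,t) = u(s + 2t, t).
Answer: T(s, t) = 3exp(-32t)sin(4s + 8t)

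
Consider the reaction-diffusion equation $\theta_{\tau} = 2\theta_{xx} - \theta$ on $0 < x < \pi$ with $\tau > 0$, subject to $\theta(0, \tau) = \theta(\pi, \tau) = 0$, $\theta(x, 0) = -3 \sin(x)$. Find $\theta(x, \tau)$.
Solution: Substitute $\theta = e^{-\tau}u$.
Then $\theta_{\tau} = e^{-\tau}(u_{\tau} - u)$, $\theta_{xx} = e^{-\tau}u_{xx}$; substituting and dividing by $e^{-\tau}$, the lower-order terms cancel: $u_{\tau} = 2u_{xx}$ (standard heat equation).
Data for $u$: $u(x,0) = \theta(x,0) = -3 \sin(x)$. The boundary conditions carry over: $u(0,\tau) = u(\pi,\tau) = 0$.
Separating variables: $u = \sum c_n e^{-2n^2\tau} \sin(nx)$. From $u(x,0) = -3 \sin(x)$: $c_1=-3$.
So $u(x,\tau) = -3 e^{-2 \tau} \sin(x)$, and $\theta(x,\tau) = e^{-\tau}u(x,\tau)$.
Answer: $\theta(x, \tau) = -3 e^{-3 \tau} \sin(x)$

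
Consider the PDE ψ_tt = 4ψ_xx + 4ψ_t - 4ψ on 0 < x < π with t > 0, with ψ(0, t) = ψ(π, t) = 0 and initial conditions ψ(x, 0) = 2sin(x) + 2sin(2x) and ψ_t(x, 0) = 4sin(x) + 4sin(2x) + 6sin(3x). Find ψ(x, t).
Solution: Substitute ψ = exp(2t)u.
Then ψ_t = exp(2t)(u_t + 2u), ψ_tt = exp(2t)(u_tt + 4u_t + 4u), ψ_xx = exp(2t)u_xx; substituting and dividing by exp(2t), the lower-order terms cancel: u_tt = 4u_xx (standard wave equation).
Data for u: u(x,0) = ψ(x,0) = 2sin(x) + 2sin(2x); u_t(x,0) = ψ_t(x,0) - 2ψ(x,0) = 6sin(3x). The boundary conditions carry over: u(0,t) = u(π,t) = 0.
Separating variables: u = Σ [A_n cos(ω_n t) + B_n sin(ω_n t)] sin(nx), ω_n = 2n. From ICs (B_n = velocity coefficient / ω_n): A_1=2, A_2=2, B_3=1.
So u(x,t) = sin(6t)sin(3x) + 2sin(x)cos(2t) + 2sin(2x)cos(4t), and ψ(x,t) = exp(2t)u(x,t).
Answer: ψ(x, t) = exp(2t)sin(6t)sin(3x) + 2exp(2t)sin(x)cos(2t) + 2exp(2t)sin(2x)cos(4t)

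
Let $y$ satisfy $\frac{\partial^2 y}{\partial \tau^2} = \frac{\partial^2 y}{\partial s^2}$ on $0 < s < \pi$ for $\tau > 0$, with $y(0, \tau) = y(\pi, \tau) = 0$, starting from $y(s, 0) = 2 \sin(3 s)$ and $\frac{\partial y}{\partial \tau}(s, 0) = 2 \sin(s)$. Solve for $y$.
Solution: Using separation of variables $y = X(s)T(\tau)$:
Eigenfunctions: $\sin(ns)$, $n = 1, 2, 3, \ldots$
General solution: $y(s, \tau) = \sum [A_n \cos(n \tau) + B_n \sin(n \tau)] \sin(ns)$
From $y(s,0) = 2 \sin(3 s)$: $A_3=2$. From $y_{\tau}(s,0) = 2 \sin(s)$, using $y_{\tau}(s,0) = \sum \omega_n B_n \sin(ns)$ with $\omega_n = n$: $B_1 = 2/1 = 2$.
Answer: $y(s, \tau) = 2 \sin(\tau) \sin(s) + 2 \sin(3 s) \cos(3 \tau)$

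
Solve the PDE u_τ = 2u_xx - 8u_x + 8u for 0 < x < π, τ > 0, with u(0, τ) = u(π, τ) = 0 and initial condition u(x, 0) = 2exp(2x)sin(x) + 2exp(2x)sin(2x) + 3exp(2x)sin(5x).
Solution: Substitute u = exp(2x)w, i.e. w = exp(-2x)u.
By the product rule, u_x = exp(2x)(w_x + 2w), u_xx = exp(2x)(w_xx + 4w_x + 4w), u_τ = exp(2x)w_τ.
Substituting into the PDE and dividing by exp(2x): w_τ = 2(w_xx + 4w_x + 4w) - 8(w_x + 2w) + 8w.
The lower-order terms cancel, leaving the standard heat equation w_τ = 2w_xx.
Initial data for w: w(x,0) = exp(-2x)u(x,0) = 2sin(x) + 2sin(2x) + 3sin(5x). The boundary conditions carry over: w(0,τ) = w(π,τ) = 0.
Solve for w:
  Using separation of variables w = X(x)T(τ):
  Eigenfunctions: sin(nx), n = 1, 2, 3, ...
  General solution: w(x, τ) = Σ c_n sin(nx) exp(-2n² τ)
  Matching w(x,0) = 2sin(x) + 2sin(2x) + 3sin(5x) term by term: c_1=2, c_2=2, c_5=3.
Hence w(x,τ) = 2exp(-2τ)sin(x) + 2exp(-8τ)sin(2x) + 3exp(-50τ)sin(5x).
Transform back: u(x,τ) = exp(2x)w(x,τ).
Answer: u(x, τ) = 2exp(2x)exp(-2τ)sin(x) + 2exp(2x)exp(-8τ)sin(2x) + 3exp(2x)exp(-50τ)sin(5x)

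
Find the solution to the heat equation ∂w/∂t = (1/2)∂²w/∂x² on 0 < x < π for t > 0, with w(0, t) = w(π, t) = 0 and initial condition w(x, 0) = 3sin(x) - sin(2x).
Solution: Using separation of variables w = X(x)T(t):
Eigenfunctions: sin(nx), n = 1, 2, 3, ...
General solution: w(x, t) = Σ c_n sin(nx) exp(-n² t/2)
Matching w(x,0) = 3sin(x) - sin(2x) term by term: c_1=3, c_2=-1.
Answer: w(x, t) = -exp(-2t)sin(2x) + 3exp(-t/2)sin(x)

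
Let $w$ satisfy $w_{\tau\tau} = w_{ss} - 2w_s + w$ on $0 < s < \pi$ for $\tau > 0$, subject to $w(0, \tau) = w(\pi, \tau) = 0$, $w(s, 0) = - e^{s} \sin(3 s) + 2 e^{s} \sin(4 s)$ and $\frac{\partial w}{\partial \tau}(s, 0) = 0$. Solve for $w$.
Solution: Substitute $w = e^{s}u$.
Then $w_s = e^{s}(u_s + u)$, $w_{ss} = e^{s}(u_{ss} + 2u_s + u)$, $w_{\tau\tau} = e^{s}u_{\tau\tau}$; substituting and dividing by $e^{s}$, the lower-order terms cancel: $u_{\tau\tau} = u_{ss}$ (standard wave equation).
Data for $u$: $u(s,0) = e^{-s}w(s,0) = - \sin(3 s) + 2 \sin(4 s)$; $u_{\tau}(s,0) = e^{-s}w_{\tau}(s,0) = 0$. The boundary conditions carry over: $u(0,\tau) = u(\pi,\tau) = 0$.
Separating variables: $u = \sum [A_n \cos(\omega_n \tau) + B_n \sin(\omega_n \tau)] \sin(ns)$, $\omega_n = n$. From ICs: $A_3=-1, A_4=2$.
So $u(s,\tau) = - \sin(3 s) \cos(3 \tau) + 2 \sin(4 s) \cos(4 \tau)$, and $w(s,\tau) = e^{s}u(s,\tau)$.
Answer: $w(s, \tau) = - e^{s} \sin(3 s) \cos(3 \tau) + 2 e^{s} \sin(4 s) \cos(4 \tau)$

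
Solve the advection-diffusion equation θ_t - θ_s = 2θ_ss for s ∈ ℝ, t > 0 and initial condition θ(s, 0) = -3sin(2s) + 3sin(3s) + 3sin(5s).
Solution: Moving frame: η = s + t, σ = t, θ = u(η,σ), so θ_t = u_σ + u_η and θ_ss = u_ηη.
Hence θ_t - θ_s = u_σ and the PDE becomes the heat equation u_σ = 2u_ηη on η ∈ ℝ.
Initial data: u(η,0) = θ(η,0) = -3sin(2η) + 3sin(3η) + 3sin(5η). Each mode sin(nη) decays as exp(-2n²σ) on ℝ, so u(η,σ) = Σ c_n exp(-2n²σ) sin(nη) with c_2=-3, c_3=3, c_5=3: u(η,σ) = -3exp(-8σ)sin(2η) + 3exp(-18σ)sin(3η) + 3exp(-50σ)sin(5η).
Substituting back: θ(s,t) = u(s + t, t).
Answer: θ(s, t) = -3exp(-8t)sin(2s + 2t) + 3exp(-18t)sin(3s + 3t) + 3exp(-50t)sin(5s + 5t)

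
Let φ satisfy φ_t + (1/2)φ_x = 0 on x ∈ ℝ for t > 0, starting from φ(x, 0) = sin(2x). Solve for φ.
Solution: By characteristics (dx/dt = 1/2), φ(x,t) = f(x - (1/2)t) with f = φ(·, 0).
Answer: φ(x, t) = -sin(t - 2x)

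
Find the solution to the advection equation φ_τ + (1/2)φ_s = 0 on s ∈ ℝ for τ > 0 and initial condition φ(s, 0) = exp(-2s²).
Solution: By method of characteristics (waves move right with speed 1/2):
Along characteristics s - (1/2)τ = const, φ is constant, so φ(s,τ) = f(s - (1/2)τ) with f = φ(·, 0).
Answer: φ(s, τ) = exp(-2(s - τ/2)²)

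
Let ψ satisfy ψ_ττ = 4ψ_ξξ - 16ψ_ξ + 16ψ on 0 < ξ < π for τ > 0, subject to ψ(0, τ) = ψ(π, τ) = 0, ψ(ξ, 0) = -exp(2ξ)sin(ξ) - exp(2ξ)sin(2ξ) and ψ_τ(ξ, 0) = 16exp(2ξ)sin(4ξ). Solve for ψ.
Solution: Substitute ψ = exp(2ξ)u.
Then ψ_ξ = exp(2ξ)(u_ξ + 2u), ψ_ξξ = exp(2ξ)(u_ξξ + 4u_ξ + 4u), ψ_ττ = exp(2ξ)u_ττ; substituting and dividing by exp(2ξ), the lower-order terms cancel: u_ττ = 4u_ξξ (standard wave equation).
Data for u: u(ξ,0) = exp(-2ξ)ψ(ξ,0) = -sin(ξ) - sin(2ξ); u_τ(ξ,0) = exp(-2ξ)ψ_τ(ξ,0) = 16sin(4ξ). The boundary conditions carry over: u(0,τ) = u(π,τ) = 0.
Separating variables: u = Σ [A_n cos(ω_n τ) + B_n sin(ω_n τ)] sin(nξ), ω_n = 2n. From ICs (B_n = velocity coefficient / ω_n): A_1=-1, A_2=-1, B_4=2.
So u(ξ,τ) = -sin(ξ)cos(2τ) - sin(2ξ)cos(4τ) + 2sin(4ξ)sin(8τ), and ψ(ξ,τ) = exp(2ξ)u(ξ,τ).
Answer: ψ(ξ, τ) = -exp(2ξ)sin(ξ)cos(2τ) - exp(2ξ)sin(2ξ)cos(4τ) + 2exp(2ξ)sin(4ξ)sin(8τ)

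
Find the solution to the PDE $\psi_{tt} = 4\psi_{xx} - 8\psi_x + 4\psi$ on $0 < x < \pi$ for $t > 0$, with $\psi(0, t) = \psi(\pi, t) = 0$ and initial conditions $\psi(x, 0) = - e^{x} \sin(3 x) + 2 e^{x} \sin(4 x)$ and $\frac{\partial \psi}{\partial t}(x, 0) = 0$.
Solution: Substitute $\psi = e^{x}u$.
Then $\psi_x = e^{x}(u_x + u)$, $\psi_{xx} = e^{x}(u_{xx} + 2u_x + u)$, $\psi_{tt} = e^{x}u_{tt}$; substituting and dividing by $e^{x}$, the lower-order terms cancel: $u_{tt} = 4u_{xx}$ (standard wave equation).
Data for $u$: $u(x,0) = e^{-x}\psi(x,0) = - \sin(3 x) + 2 \sin(4 x)$; $u_t(x,0) = e^{-x}\psi_t(x,0) = 0$. The boundary conditions carry over: $u(0,t) = u(\pi,t) = 0$.
Separating variables: $u = \sum [A_n \cos(\omega_n t) + B_n \sin(\omega_n t)] \sin(nx)$, $\omega_n = 2n$. From ICs: $A_3=-1, A_4=2$.
So $u(x,t) = - \sin(3 x) \cos(6 t) + 2 \sin(4 x) \cos(8 t)$, and $\psi(x,t) = e^{x}u(x,t)$.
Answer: $\psi(x, t) = - e^{x} \sin(3 x) \cos(6 t) + 2 e^{x} \sin(4 x) \cos(8 t)$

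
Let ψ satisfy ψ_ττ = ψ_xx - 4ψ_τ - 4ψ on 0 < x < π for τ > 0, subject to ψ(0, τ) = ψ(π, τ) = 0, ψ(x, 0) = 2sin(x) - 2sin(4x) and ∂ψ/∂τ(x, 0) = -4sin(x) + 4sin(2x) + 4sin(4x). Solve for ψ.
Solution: Substitute ψ = exp(-2τ)u.
Then ψ_τ = exp(-2τ)(u_τ - 2u), ψ_ττ = exp(-2τ)(u_ττ - 4u_τ + 4u), ψ_xx = exp(-2τ)u_xx; substituting and dividing by exp(-2τ), the lower-order terms cancel: u_ττ = u_xx (standard wave equation).
Data for u: u(x,0) = ψ(x,0) = 2sin(x) - 2sin(4x); u_τ(x,0) = ψ_τ(x,0) + 2ψ(x,0) = 4sin(2x). The boundary conditions carry over: u(0,τ) = u(π,τ) = 0.
Separating variables: u = Σ [A_n cos(ω_n τ) + B_n sin(ω_n τ)] sin(nx), ω_n = n. From ICs (B_n = velocity coefficient / ω_n): A_1=2, A_4=-2, B_2=2.
So u(x,τ) = 2sin(x)cos(τ) + 2sin(2x)sin(2τ) - 2sin(4x)cos(4τ), and ψ(x,τ) = exp(-2τ)u(x,τ).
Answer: ψ(x, τ) = 2exp(-2τ)sin(x)cos(τ) + 2exp(-2τ)sin(2x)sin(2τ) - 2exp(-2τ)sin(4x)cos(4τ)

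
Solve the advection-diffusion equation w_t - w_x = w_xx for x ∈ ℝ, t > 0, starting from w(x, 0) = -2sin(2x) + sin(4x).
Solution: Change to a moving frame: let η = x + t, σ = t and write w(x,t) = u(η,σ).
By the chain rule w_t = u_σ + u_η, w_x = u_η, w_xx = u_ηη.
Then w_t - w_x = u_σ: the advection term cancels and the PDE becomes the heat equation u_σ = u_ηη on η ∈ ℝ.
Initial data: u(η,0) = w(η,0) = -2sin(2η) + sin(4η).
On η ∈ ℝ each mode satisfies (sin(nη))″ = -n² sin(nη), so exp(-n²σ) sin(nη) solves the heat equation; by superposition u(η,σ) = Σ c_n exp(-n²σ) sin(nη).
Reading off the coefficients: c_2=-2, c_4=1, so u(η,σ) = -2exp(-4σ)sin(2η) + exp(-16σ)sin(4η).
Substituting back η = x + t, σ = t: w(x,t) = u(x + t, t).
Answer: w(x, t) = -2exp(-4t)sin(2t + 2x) + exp(-16t)sin(4t + 4x)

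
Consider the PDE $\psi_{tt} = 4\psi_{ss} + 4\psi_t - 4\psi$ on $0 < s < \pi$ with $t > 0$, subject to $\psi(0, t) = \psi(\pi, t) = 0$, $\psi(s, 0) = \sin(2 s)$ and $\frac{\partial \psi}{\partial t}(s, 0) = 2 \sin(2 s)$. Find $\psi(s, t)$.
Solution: Substitute $\psi = e^{2t}u$, i.e. $u = e^{-2t}\psi$.
By the product rule, $\psi_t = e^{2t}(u_t + 2u)$, $\psi_{tt} = e^{2t}(u_{tt} + 4u_t + 4u)$, $\psi_{ss} = e^{2t}u_{ss}$.
Substituting into the PDE and dividing by $e^{2t}$: $u_{tt} + 4u_t + 4u = 4u_{ss} + 4(u_t + 2u) - 4u$.
The lower-order terms cancel, leaving the standard wave equation $u_{tt} = 4u_{ss}$.
Initial data for $u$: $u(s,0) = \psi(s,0) = \sin(2 s)$; $u_t(s,0) = \psi_t(s,0) - 2\psi(s,0) = 0$. The boundary conditions carry over: $u(0,t) = u(\pi,t) = 0$.
Solve for $u$:
  Using separation of variables $u = X(s)T(t)$:
  Eigenfunctions: $\sin(ns)$, $n = 1, 2, 3, \ldots$
  General solution: $u(s, t) = \sum [A_n \cos(2n t) + B_n \sin(2n t)] \sin(ns)$
  From $u(s,0) = \sin(2 s)$: $A_2=1$. From $u_t(s,0) = 0$: all $B_n = 0$.
Hence $u(s,t) = \sin(2 s) \cos(4 t)$.
Transform back: $\psi(s,t) = e^{2t}u(s,t)$.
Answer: $\psi(s, t) = e^{2 t} \sin(2 s) \cos(4 t)$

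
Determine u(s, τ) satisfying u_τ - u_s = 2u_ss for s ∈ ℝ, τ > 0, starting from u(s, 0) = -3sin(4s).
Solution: Change to a moving frame: let η = s + τ, σ = τ and write u(s,τ) = w(η,σ).
By the chain rule u_τ = w_σ + w_η, u_s = w_η, u_ss = w_ηη.
Then u_τ - u_s = w_σ: the advection term cancels and the PDE becomes the heat equation w_σ = 2w_ηη on η ∈ ℝ.
Initial data: w(η,0) = u(η,0) = -3sin(4η).
On η ∈ ℝ each mode satisfies (sin(nη))″ = -n² sin(nη), so exp(-2n²σ) sin(nη) solves the heat equation; by superposition w(η,σ) = Σ c_n exp(-2n²σ) sin(nη).
Reading off the coefficients: c_4=-3, so w(η,σ) = -3exp(-32σ)sin(4η).
Substituting back η = s + τ, σ = τ: u(s,τ) = w(s + τ, τ).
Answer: u(s, τ) = -3exp(-32τ)sin(4s + 4τ)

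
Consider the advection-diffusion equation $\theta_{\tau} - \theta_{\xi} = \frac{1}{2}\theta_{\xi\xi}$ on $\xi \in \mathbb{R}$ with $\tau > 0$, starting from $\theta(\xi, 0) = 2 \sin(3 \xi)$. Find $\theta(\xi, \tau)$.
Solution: Change to a moving frame: let $\eta = \xi + \tau$, $\sigma = \tau$ and write $\theta(\xi,\tau) = u(\eta,\sigma)$.
By the chain rule $\theta_{\tau} = u_{\sigma} + u_{\eta}$, $\theta_{\xi} = u_{\eta}$, $\theta_{\xi\xi} = u_{\eta\eta}$.
Then $\theta_{\tau} - \theta_{\xi} = u_{\sigma}$: the advection term cancels and the PDE becomes the heat equation $u_{\sigma} = \frac{1}{2}u_{\eta\eta}$ on $\eta \in \mathbb{R}$.
Initial data: $u(\eta,0) = \theta(\eta,0) = 2 \sin(3 \eta)$.
On $\eta \in \mathbb{R}$ each mode satisfies $(\sin(n\eta))'' = -n^2 \sin(n\eta)$, so $e^{-n^2\sigma/2} \sin(n\eta)$ solves the heat equation; by superposition $u(\eta,\sigma) = \sum c_n e^{-n^2\sigma/2} \sin(n\eta)$.
Reading off the coefficients: $c_3=2$, so $u(\eta,\sigma) = 2 e^{-9 \sigma/2} \sin(3 \eta)$.
Substituting back $\eta = \xi + \tau$, $\sigma = \tau$: $\theta(\xi,\tau) = u(\xi + \tau, \tau)$.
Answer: $\theta(\xi, \tau) = 2 e^{-9 \tau/2} \sin(3 \tau + 3 \xi)$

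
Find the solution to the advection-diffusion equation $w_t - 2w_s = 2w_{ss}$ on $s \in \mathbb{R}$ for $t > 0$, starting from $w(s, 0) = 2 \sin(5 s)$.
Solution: Moving frame: $\eta = s + 2t$, $\sigma = t$, $w = u(\eta,\sigma)$, so $w_t = u_{\sigma} + 2u_{\eta}$ and $w_{ss} = u_{\eta\eta}$.
Hence $w_t - 2w_s = u_{\sigma}$ and the PDE becomes the heat equation $u_{\sigma} = 2u_{\eta\eta}$ on $\eta \in \mathbb{R}$.
Initial data: $u(\eta,0) = w(\eta,0) = 2 \sin(5 \eta)$. Each mode $\sin(n\eta)$ decays as $e^{-2n^2\sigma}$ on $\mathbb{R}$, so $u(\eta,\sigma) = \sum c_n e^{-2n^2\sigma} \sin(n\eta)$ with $c_5=2$: $u(\eta,\sigma) = 2 e^{-50 \sigma} \sin(5 \eta)$.
Substituting back: $w(s,t) = u(s + 2t, t)$.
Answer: $w(s, t) = 2 e^{-50 t} \sin(5 s + 10 t)$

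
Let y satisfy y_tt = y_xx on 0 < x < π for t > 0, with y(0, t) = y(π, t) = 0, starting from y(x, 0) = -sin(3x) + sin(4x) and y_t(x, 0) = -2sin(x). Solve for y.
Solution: Using separation of variables y = X(x)T(t):
Eigenfunctions: sin(nx), n = 1, 2, 3, ...
General solution: y(x, t) = Σ [A_n cos(n t) + B_n sin(n t)] sin(nx)
From y(x,0) = -sin(3x) + sin(4x): A_3=-1, A_4=1. From y_t(x,0) = -2sin(x), using y_t(x,0) = Σ ω_n B_n sin(nx) with ω_n = n: B_1 = (-2)/1 = -2.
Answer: y(x, t) = -2sin(t)sin(x) - sin(3x)cos(3t) + sin(4x)cos(4t)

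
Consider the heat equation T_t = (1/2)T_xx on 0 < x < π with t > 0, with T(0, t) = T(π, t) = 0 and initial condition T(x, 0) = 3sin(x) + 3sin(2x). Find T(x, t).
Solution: Separating variables: T = Σ c_n exp(-n²t/2) sin(nx). From T(x,0) = 3sin(x) + 3sin(2x): c_1=3, c_2=3.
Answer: T(x, t) = 3exp(-2t)sin(2x) + 3exp(-t/2)sin(x)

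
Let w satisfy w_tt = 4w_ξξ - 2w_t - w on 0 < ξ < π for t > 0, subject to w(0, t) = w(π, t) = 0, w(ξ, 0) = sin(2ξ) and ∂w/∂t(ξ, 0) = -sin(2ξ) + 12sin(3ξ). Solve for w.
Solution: Substitute w = exp(-t)u.
Then w_t = exp(-t)(u_t - u), w_tt = exp(-t)(u_tt - 2u_t + u), w_ξξ = exp(-t)u_ξξ; substituting and dividing by exp(-t), the lower-order terms cancel: u_tt = 4u_ξξ (standard wave equation).
Data for u: u(ξ,0) = w(ξ,0) = sin(2ξ); u_t(ξ,0) = w_t(ξ,0) + w(ξ,0) = 12sin(3ξ). The boundary conditions carry over: u(0,t) = u(π,t) = 0.
Separating variables: u = Σ [A_n cos(ω_n t) + B_n sin(ω_n t)] sin(nξ), ω_n = 2n. From ICs (B_n = velocity coefficient / ω_n): A_2=1, B_3=2.
So u(ξ,t) = 2sin(6t)sin(3ξ) + sin(2ξ)cos(4t), and w(ξ,t) = exp(-t)u(ξ,t).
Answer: w(ξ, t) = 2exp(-t)sin(6t)sin(3ξ) + exp(-t)sin(2ξ)cos(4t)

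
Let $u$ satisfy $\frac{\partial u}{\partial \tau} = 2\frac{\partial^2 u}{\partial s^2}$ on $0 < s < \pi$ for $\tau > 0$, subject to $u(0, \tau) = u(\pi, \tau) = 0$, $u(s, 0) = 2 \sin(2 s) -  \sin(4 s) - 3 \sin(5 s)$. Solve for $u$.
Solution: Using separation of variables $u = X(s)T(\tau)$:
Eigenfunctions: $\sin(ns)$, $n = 1, 2, 3, \ldots$
General solution: $u(s, \tau) = \sum c_n \sin(ns) e^{-2n^2 \tau}$
Matching $u(s,0) = 2 \sin(2 s) - \sin(4 s) - 3 \sin(5 s)$ term by term: $c_2=2, c_4=-1, c_5=-3$.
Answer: $u(s, \tau) = 2 e^{-8 \tau} \sin(2 s) -  e^{-32 \tau} \sin(4 s) - 3 e^{-50 \tau} \sin(5 s)$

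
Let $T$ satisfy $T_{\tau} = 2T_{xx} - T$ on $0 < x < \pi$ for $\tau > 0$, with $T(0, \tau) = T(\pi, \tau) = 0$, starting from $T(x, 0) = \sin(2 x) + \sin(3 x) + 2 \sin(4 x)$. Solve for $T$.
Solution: Substitute $T = e^{-\tau}u$.
Then $T_{\tau} = e^{-\tau}(u_{\tau} - u)$, $T_{xx} = e^{-\tau}u_{xx}$; substituting and dividing by $e^{-\tau}$, the lower-order terms cancel: $u_{\tau} = 2u_{xx}$ (standard heat equation).
Data for $u$: $u(x,0) = T(x,0) = \sin(2 x) + \sin(3 x) + 2 \sin(4 x)$. The boundary conditions carry over: $u(0,\tau) = u(\pi,\tau) = 0$.
Separating variables: $u = \sum c_n e^{-2n^2\tau} \sin(nx)$. From $u(x,0) = \sin(2 x) + \sin(3 x) + 2 \sin(4 x)$: $c_2=1, c_3=1, c_4=2$.
So $u(x,\tau) = e^{-8 \tau} \sin(2 x) + e^{-18 \tau} \sin(3 x) + 2 e^{-32 \tau} \sin(4 x)$, and $T(x,\tau) = e^{-\tau}u(x,\tau)$.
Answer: $T(x, \tau) = e^{-9 \tau} \sin(2 x) + e^{-19 \tau} \sin(3 x) + 2 e^{-33 \tau} \sin(4 x)$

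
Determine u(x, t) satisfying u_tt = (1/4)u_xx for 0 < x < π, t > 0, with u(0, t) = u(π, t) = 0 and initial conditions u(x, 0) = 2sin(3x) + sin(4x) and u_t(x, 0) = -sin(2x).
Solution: Separating variables: u = Σ [A_n cos(ω_n t) + B_n sin(ω_n t)] sin(nx), ω_n = n/2. From ICs (B_n = velocity coefficient / ω_n): A_3=2, A_4=1, B_2=-1.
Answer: u(x, t) = -sin(t)sin(2x) + 2sin(3x)cos(3t/2) + sin(4x)cos(2t)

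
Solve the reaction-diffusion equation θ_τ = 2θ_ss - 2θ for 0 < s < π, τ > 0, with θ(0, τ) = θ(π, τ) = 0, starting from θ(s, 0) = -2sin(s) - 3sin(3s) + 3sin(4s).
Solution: Substitute θ = exp(-2τ)u.
Then θ_τ = exp(-2τ)(u_τ - 2u), θ_ss = exp(-2τ)u_ss; substituting and dividing by exp(-2τ), the lower-order terms cancel: u_τ = 2u_ss (standard heat equation).
Data for u: u(s,0) = θ(s,0) = -2sin(s) - 3sin(3s) + 3sin(4s). The boundary conditions carry over: u(0,τ) = u(π,τ) = 0.
Separating variables: u = Σ c_n exp(-2n²τ) sin(ns). From u(s,0) = -2sin(s) - 3sin(3s) + 3sin(4s): c_1=-2, c_3=-3, c_4=3.
So u(s,τ) = -2exp(-2τ)sin(s) - 3exp(-18τ)sin(3s) + 3exp(-32τ)sin(4s), and θ(s,τ) = exp(-2τ)u(s,τ).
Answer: θ(s, τ) = -2exp(-4τ)sin(s) - 3exp(-20τ)sin(3s) + 3exp(-34τ)sin(4s)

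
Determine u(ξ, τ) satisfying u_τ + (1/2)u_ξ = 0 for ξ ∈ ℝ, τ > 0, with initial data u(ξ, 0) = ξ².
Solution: By characteristics (dξ/dτ = 1/2), u(ξ,τ) = f(ξ - (1/2)τ) with f = u(·, 0).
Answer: u(ξ, τ) = ξ² - ξτ + (1/4)τ²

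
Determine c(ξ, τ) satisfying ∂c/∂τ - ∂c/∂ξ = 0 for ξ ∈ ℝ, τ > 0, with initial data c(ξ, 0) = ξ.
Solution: By characteristics (dξ/dτ = -1), c(ξ,τ) = f(ξ + τ) with f = c(·, 0).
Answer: c(ξ, τ) = ξ + τ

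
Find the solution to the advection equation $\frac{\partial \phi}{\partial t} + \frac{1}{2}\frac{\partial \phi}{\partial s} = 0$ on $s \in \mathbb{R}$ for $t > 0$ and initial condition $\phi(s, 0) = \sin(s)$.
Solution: By method of characteristics (waves move right with speed 1/2):
Along characteristics $s - \frac{1}{2}t =$ const, $\phi$ is constant, so $\phi(s,t) = f(s - \frac{1}{2}t)$ with $f = \phi( \cdot , 0)$.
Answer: $\phi(s, t) = \sin(s - t/2)$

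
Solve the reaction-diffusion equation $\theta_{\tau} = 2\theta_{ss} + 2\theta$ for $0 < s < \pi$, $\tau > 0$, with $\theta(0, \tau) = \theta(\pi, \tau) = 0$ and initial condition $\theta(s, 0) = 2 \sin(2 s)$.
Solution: Substitute $\theta = e^{2\tau}u$, i.e. $u = e^{-2\tau}\theta$.
By the product rule, $\theta_{\tau} = e^{2\tau}(u_{\tau} + 2u)$, $\theta_{ss} = e^{2\tau}u_{ss}$.
Substituting into the PDE and dividing by $e^{2\tau}$: $u_{\tau} + 2u = 2u_{ss} + 2u$.
The lower-order terms cancel, leaving the standard heat equation $u_{\tau} = 2u_{ss}$.
Initial data for $u$: $u(s,0) = \theta(s,0) = 2 \sin(2 s)$. The boundary conditions carry over: $u(0,\tau) = u(\pi,\tau) = 0$.
Solve for $u$:
  Using separation of variables $u = X(s)G(\tau)$:
  Eigenfunctions: $\sin(ns)$, $n = 1, 2, 3, \ldots$
  General solution: $u(s, \tau) = \sum c_n \sin(ns) e^{-2n^2 \tau}$
  Matching $u(s,0) = 2 \sin(2 s)$ term by term: $c_2=2$.
Hence $u(s,\tau) = 2 e^{-8 \tau} \sin(2 s)$.
Transform back: $\theta(s,\tau) = e^{2\tau}u(s,\tau)$.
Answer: $\theta(s, \tau) = 2 e^{-6 \tau} \sin(2 s)$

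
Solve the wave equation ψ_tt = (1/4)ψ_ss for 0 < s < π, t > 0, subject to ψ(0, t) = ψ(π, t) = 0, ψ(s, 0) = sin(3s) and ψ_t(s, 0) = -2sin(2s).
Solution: Separating variables: ψ = Σ [A_n cos(ω_n t) + B_n sin(ω_n t)] sin(ns), ω_n = n/2. From ICs (B_n = velocity coefficient / ω_n): A_3=1, B_2=-2.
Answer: ψ(s, t) = -2sin(2s)sin(t) + sin(3s)cos(3t/2)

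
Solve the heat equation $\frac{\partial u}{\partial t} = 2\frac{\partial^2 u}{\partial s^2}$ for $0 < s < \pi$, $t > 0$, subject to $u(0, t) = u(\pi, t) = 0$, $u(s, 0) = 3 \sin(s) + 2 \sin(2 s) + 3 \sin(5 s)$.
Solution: Using separation of variables $u = X(s)T(t)$:
Eigenfunctions: $\sin(ns)$, $n = 1, 2, 3, \ldots$
General solution: $u(s, t) = \sum c_n \sin(ns) e^{-2n^2 t}$
Matching $u(s,0) = 3 \sin(s) + 2 \sin(2 s) + 3 \sin(5 s)$ term by term: $c_1=3, c_2=2, c_5=3$.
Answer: $u(s, t) = 3 e^{-2 t} \sin(s) + 2 e^{-8 t} \sin(2 s) + 3 e^{-50 t} \sin(5 s)$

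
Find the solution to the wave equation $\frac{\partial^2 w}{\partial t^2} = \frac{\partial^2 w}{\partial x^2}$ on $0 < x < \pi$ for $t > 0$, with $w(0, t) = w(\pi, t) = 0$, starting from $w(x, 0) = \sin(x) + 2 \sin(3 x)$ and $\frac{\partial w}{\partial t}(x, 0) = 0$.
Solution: Using separation of variables $w = X(x)T(t)$:
Eigenfunctions: $\sin(nx)$, $n = 1, 2, 3, \ldots$
General solution: $w(x, t) = \sum [A_n \cos(n t) + B_n \sin(n t)] \sin(nx)$
From $w(x,0) = \sin(x) + 2 \sin(3 x)$: $A_1=1, A_3=2$. From $w_t(x,0) = 0$: all $B_n = 0$.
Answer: $w(x, t) = \sin(x) \cos(t) + 2 \sin(3 x) \cos(3 t)$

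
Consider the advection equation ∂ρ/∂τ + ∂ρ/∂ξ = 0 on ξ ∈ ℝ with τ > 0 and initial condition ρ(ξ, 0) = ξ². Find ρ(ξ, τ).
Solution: By method of characteristics (waves move right with speed 1):
Along characteristics ξ - τ = const, ρ is constant, so ρ(ξ,τ) = f(ξ - τ) with f = ρ(·, 0).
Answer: ρ(ξ, τ) = ξ² - 2ξτ + τ²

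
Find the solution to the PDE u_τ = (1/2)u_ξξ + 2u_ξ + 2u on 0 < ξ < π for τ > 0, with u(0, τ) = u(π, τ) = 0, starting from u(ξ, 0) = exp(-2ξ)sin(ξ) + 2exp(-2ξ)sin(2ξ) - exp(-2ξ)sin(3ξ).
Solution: Substitute u = exp(-2ξ)w, i.e. w = exp(2ξ)u.
By the product rule, u_ξ = exp(-2ξ)(w_ξ - 2w), u_ξξ = exp(-2ξ)(w_ξξ - 4w_ξ + 4w), u_τ = exp(-2ξ)w_τ.
Substituting into the PDE and dividing by exp(-2ξ): w_τ = (1/2)(w_ξξ - 4w_ξ + 4w) + 2(w_ξ - 2w) + 2w.
The lower-order terms cancel, leaving the standard heat equation w_τ = (1/2)w_ξξ.
Initial data for w: w(ξ,0) = exp(2ξ)u(ξ,0) = sin(ξ) + 2sin(2ξ) - sin(3ξ). The boundary conditions carry over: w(0,τ) = w(π,τ) = 0.
Solve for w:
  Using separation of variables w = X(ξ)T(τ):
  Eigenfunctions: sin(nξ), n = 1, 2, 3, ...
  General solution: w(ξ, τ) = Σ c_n sin(nξ) exp(-n² τ/2)
  Matching w(ξ,0) = sin(ξ) + 2sin(2ξ) - sin(3ξ) term by term: c_1=1, c_2=2, c_3=-1.
Hence w(ξ,τ) = 2exp(-2τ)sin(2ξ) + exp(-τ/2)sin(ξ) - exp(-9τ/2)sin(3ξ).
Transform back: u(ξ,τ) = exp(-2ξ)w(ξ,τ).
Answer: u(ξ, τ) = 2exp(-2ξ)exp(-2τ)sin(2ξ) + exp(-2ξ)exp(-τ/2)sin(ξ) - exp(-2ξ)exp(-9τ/2)sin(3ξ)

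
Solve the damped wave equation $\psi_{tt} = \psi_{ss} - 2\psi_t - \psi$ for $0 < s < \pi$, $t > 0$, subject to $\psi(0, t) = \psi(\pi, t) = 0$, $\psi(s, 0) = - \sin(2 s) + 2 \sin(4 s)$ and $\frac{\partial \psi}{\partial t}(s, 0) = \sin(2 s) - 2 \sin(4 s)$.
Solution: Substitute $\psi = e^{-t}u$.
Then $\psi_t = e^{-t}(u_t - u)$, $\psi_{tt} = e^{-t}(u_{tt} - 2u_t + u)$, $\psi_{ss} = e^{-t}u_{ss}$; substituting and dividing by $e^{-t}$, the lower-order terms cancel: $u_{tt} = u_{ss}$ (standard wave equation).
Data for $u$: $u(s,0) = \psi(s,0) = - \sin(2 s) + 2 \sin(4 s)$; $u_t(s,0) = \psi_t(s,0) + \psi(s,0) = 0$. The boundary conditions carry over: $u(0,t) = u(\pi,t) = 0$.
Separating variables: $u = \sum [A_n \cos(\omega_n t) + B_n \sin(\omega_n t)] \sin(ns)$, $\omega_n = n$. From ICs: $A_2=-1, A_4=2$.
So $u(s,t) = - \sin(2 s) \cos(2 t) + 2 \sin(4 s) \cos(4 t)$, and $\psi(s,t) = e^{-t}u(s,t)$.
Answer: $\psi(s, t) = - e^{-t} \sin(2 s) \cos(2 t) + 2 e^{-t} \sin(4 s) \cos(4 t)$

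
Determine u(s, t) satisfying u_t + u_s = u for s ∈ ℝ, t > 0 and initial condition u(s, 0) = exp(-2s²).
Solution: Substitute u = exp(t)w, i.e. w = exp(-t)u.
By the product rule, u_t = exp(t)(w_t + w), u_s = exp(t)w_s.
Substituting into the PDE and dividing by exp(t): w_t + w + w_s = w.
The lower-order terms cancel, leaving the standard advection equation w_t + w_s = 0.
Initial data for w: w(s,0) = u(s,0) = exp(-2s²).
Solve for w:
  By method of characteristics (waves move right with speed 1):
  Along characteristics s - t = const, w is constant, so w(s,t) = f(s - t) with f = w(·, 0).
Hence w(s,t) = exp(-2(s - t)²).
Transform back: u(s,t) = exp(t)w(s,t).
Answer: u(s, t) = exp(t)exp(-2(s - t)²)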